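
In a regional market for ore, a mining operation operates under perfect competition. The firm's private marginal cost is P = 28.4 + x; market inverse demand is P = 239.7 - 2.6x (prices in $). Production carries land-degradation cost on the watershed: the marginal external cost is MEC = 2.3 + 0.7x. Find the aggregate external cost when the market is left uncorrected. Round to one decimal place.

$1340.8

Market equilibrium (private): 28.4 + x = 239.7 - 2.6x → x_m = 58.6944.
Total external cost = ∫₀^{x_m} (2.3 + 0.7x) dx = 2.3×58.6944 + ½×0.7×58.6944² = 1340.7585.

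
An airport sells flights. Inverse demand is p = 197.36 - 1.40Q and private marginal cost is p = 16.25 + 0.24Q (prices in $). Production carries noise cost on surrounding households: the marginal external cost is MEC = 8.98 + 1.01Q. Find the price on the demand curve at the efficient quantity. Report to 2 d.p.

Social marginal cost = private MC + MEC = 25.23 + 1.25Q.
Set SMC = demand: 25.23 + 1.25Q = 197.36 - 1.40Q → Q* = 64.9547.
Consumer price on the demand curve at Q*: 197.36 − 1.40×64.9547 = 106.4234.

P = $106.42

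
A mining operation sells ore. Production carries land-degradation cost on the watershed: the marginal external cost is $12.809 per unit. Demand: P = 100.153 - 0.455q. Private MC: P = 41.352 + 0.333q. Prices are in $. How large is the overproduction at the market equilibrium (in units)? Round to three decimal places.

16.255 units

Market equilibrium (private): 41.352 + 0.333q = 100.153 - 0.455q → q_m = 74.6206.
Social marginal cost = private MC + MEC = 54.161 + 0.333q.
Set SMC = demand: 54.161 + 0.333q = 100.153 - 0.455q → q* = 58.3655.
Gap = |74.6206 − 58.3655| = 16.2551.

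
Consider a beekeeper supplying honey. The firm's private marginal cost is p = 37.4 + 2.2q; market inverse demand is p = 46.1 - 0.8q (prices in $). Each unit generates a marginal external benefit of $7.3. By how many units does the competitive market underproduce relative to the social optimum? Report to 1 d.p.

2.4 units

Market equilibrium (private): 37.4 + 2.2q = 46.1 - 0.8q → q_m = 2.9000.
Social marginal cost = private MC − MEB = 30.1 + 2.2q.
Set SMC = demand: 30.1 + 2.2q = 46.1 - 0.8q → q* = 5.3333.
Gap = |2.9000 − 5.3333| = 2.4333.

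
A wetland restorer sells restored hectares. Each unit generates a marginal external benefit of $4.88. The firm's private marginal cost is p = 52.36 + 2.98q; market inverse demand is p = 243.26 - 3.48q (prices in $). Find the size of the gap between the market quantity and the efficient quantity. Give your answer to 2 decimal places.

0.76 units

Market equilibrium (private): 52.36 + 2.98q = 243.26 - 3.48q → q_m = 29.5511.
Social marginal cost = private MC − MEB = 47.48 + 2.98q.
Set SMC = demand: 47.48 + 2.98q = 243.26 - 3.48q → q* = 30.3065.
Gap = |29.5511 − 30.3065| = 0.7554.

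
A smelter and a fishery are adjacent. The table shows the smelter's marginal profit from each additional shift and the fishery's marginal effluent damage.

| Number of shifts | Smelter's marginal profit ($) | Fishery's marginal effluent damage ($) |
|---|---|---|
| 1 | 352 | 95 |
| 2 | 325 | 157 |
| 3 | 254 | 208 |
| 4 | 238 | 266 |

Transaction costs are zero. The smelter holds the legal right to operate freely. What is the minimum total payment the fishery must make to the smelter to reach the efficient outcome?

Left alone the smelter would choose level 4 (marginal profit stays positive).
Efficient level: k* = 3 (marginal profit ≥ marginal effluent damage through 3).
The fishery must at least cover the smelter's forgone profit from cutting 4→3: 238 = 238.

$238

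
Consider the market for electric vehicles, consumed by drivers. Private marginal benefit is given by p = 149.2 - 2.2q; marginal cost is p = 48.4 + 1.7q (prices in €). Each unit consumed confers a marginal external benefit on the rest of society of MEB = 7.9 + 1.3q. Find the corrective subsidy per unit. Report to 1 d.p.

Social marginal benefit = demand + MEB = 157.1 - 0.9q.
Set SMB = MC: 157.1 - 0.9q = 48.4 + 1.7q → q* = 41.8077.
The Pigouvian subsidy equals MEB at q*: 7.9 + 1.3×41.8077 = 62.2500.

subsidy = €62.3 per unit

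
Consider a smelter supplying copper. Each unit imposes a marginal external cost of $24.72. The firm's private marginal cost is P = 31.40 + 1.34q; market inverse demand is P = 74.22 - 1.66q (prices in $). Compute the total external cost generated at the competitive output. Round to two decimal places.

Market equilibrium (private): 31.40 + 1.34q = 74.22 - 1.66q → q_m = 14.2733.
Total external cost = MEC × q_m = 24.72 × 14.2733 = 352.8360.

$352.84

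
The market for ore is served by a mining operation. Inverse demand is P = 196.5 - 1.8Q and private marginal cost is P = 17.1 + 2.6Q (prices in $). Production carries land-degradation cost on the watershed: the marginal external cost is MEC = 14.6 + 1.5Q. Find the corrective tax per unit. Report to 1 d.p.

Social marginal cost = private MC + MEC = 31.7 + 4.1Q.
Set SMC = demand: 31.7 + 4.1Q = 196.5 - 1.8Q → Q* = 27.9322.
The Pigouvian tax equals MEC at Q*: 14.6 + 1.5×27.9322 = 56.4983.

tax = $56.5 per unit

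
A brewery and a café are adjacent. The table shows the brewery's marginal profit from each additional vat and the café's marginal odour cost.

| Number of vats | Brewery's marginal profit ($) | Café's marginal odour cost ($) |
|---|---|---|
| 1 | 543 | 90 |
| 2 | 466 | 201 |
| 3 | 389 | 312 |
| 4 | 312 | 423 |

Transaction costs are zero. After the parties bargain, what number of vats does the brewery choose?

Bargaining reaches the level where marginal profit last exceeds marginal odour cost.
That holds through level 3 (389 ≥ 312) but not at 4 (312 < 423).

3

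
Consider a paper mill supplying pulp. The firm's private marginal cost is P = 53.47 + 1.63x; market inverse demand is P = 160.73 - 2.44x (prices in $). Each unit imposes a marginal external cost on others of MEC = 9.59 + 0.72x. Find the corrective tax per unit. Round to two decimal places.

Social marginal cost = private MC + MEC = 63.06 + 2.35x.
Set SMC = demand: 63.06 + 2.35x = 160.73 - 2.44x → x* = 20.3904.
The Pigouvian tax equals MEC at x*: 9.59 + 0.72×20.3904 = 24.2711.

tax = $24.27 per unit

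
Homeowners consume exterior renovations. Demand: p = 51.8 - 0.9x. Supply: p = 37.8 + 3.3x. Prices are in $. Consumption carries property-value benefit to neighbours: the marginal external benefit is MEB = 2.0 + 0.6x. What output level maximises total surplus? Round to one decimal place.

Social marginal benefit = demand + MEB = 53.8 - 0.3x.
Set SMB = MC: 53.8 - 0.3x = 37.8 + 3.3x → x* = 4.4444.

x* = 4.4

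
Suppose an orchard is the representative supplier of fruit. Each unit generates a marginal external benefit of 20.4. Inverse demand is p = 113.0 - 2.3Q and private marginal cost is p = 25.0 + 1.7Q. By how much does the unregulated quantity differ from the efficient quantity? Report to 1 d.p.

5.1 units

Market equilibrium (private): 25.0 + 1.7Q = 113.0 - 2.3Q → Q_m = 22.0000.
Social marginal cost = private MC − MEB = 4.6 + 1.7Q.
Set SMC = demand: 4.6 + 1.7Q = 113.0 - 2.3Q → Q* = 27.1000.
Gap = |22.0000 − 27.1000| = 5.1000.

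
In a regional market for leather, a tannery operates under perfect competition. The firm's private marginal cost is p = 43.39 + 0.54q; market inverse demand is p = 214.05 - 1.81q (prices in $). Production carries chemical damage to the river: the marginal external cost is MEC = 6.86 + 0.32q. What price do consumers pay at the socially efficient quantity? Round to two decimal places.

Social marginal cost = private MC + MEC = 50.25 + 0.86q.
Set SMC = demand: 50.25 + 0.86q = 214.05 - 1.81q → q* = 61.3483.
Consumer price on the demand curve at q*: 214.05 − 1.81×61.3483 = 103.0096.

P = $103.01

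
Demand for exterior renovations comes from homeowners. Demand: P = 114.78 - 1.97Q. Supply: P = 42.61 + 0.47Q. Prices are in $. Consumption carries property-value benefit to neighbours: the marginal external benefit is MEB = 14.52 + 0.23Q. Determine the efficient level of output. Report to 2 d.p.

Q* = 39.23

Social marginal benefit = demand + MEB = 129.30 - 1.74Q.
Set SMB = MC: 129.30 - 1.74Q = 42.61 + 0.47Q → Q* = 39.2262.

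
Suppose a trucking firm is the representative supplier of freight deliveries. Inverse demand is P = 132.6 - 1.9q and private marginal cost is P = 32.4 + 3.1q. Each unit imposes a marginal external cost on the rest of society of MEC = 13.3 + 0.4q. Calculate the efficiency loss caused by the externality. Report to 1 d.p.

Market equilibrium (private): 32.4 + 3.1q = 132.6 - 1.9q → q_m = 20.0400.
Social marginal cost = private MC + MEC = 45.7 + 3.5q.
Set SMC = demand: 45.7 + 3.5q = 132.6 - 1.9q → q* = 16.0926.
The welfare-loss triangle has base |q_m − q*| and height MEC(q_m) (the vertical gap between SMC and demand is zero at q* and MEC at q_m).
DWL = ½ × 3.9474 × 21.3160 = 42.0714.

DWL = 42.1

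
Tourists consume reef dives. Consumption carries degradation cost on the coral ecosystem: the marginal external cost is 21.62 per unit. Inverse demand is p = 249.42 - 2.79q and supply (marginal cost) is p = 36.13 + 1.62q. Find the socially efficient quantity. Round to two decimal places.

q* = 43.46

Social marginal benefit = demand − MEC = 227.80 - 2.79q.
Set SMB = MC: 227.80 - 2.79q = 36.13 + 1.62q → q* = 43.4626.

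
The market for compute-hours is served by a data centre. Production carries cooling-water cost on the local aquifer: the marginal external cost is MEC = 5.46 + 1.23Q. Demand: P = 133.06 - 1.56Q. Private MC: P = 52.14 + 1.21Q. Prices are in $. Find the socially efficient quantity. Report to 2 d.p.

Social marginal cost = private MC + MEC = 57.60 + 2.44Q.
Set SMC = demand: 57.60 + 2.44Q = 133.06 - 1.56Q → Q* = 18.8650.

Q* = 18.87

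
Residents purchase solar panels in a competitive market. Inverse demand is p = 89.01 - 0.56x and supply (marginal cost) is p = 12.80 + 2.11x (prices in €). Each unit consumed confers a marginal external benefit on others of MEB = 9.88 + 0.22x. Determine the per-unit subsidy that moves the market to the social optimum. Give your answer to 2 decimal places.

Social marginal benefit = demand + MEB = 98.89 - 0.34x.
Set SMB = MC: 98.89 - 0.34x = 12.80 + 2.11x → x* = 35.1388.
The Pigouvian subsidy equals MEB at x*: 9.88 + 0.22×35.1388 = 17.6105.

subsidy = €17.61 per unit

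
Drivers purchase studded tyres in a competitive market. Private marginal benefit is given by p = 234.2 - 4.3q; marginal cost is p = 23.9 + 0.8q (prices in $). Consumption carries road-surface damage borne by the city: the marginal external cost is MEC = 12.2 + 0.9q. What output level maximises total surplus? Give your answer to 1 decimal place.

q* = 33.0

Social marginal benefit = demand − MEC = 222.0 - 5.2q.
Set SMB = MC: 222.0 - 5.2q = 23.9 + 0.8q → q* = 33.0167.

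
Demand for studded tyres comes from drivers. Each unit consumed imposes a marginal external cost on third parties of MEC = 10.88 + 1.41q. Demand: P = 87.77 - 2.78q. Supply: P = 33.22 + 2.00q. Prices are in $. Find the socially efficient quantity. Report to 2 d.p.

q* = 7.05

Social marginal benefit = demand − MEC = 76.89 - 4.19q.
Set SMB = MC: 76.89 - 4.19q = 33.22 + 2.00q → q* = 7.0549.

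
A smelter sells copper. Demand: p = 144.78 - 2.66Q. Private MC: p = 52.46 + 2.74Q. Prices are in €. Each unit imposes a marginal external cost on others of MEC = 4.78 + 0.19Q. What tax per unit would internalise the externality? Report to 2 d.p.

Social marginal cost = private MC + MEC = 57.24 + 2.93Q.
Set SMC = demand: 57.24 + 2.93Q = 144.78 - 2.66Q → Q* = 15.6601.
The Pigouvian tax equals MEC at Q*: 4.78 + 0.19×15.6601 = 7.7554.

tax = €7.76 per unit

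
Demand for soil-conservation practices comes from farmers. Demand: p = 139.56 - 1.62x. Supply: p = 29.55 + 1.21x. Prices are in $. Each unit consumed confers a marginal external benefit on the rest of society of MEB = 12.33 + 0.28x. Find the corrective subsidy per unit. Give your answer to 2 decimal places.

subsidy = $25.76 per unit

Social marginal benefit = demand + MEB = 151.89 - 1.34x.
Set SMB = MC: 151.89 - 1.34x = 29.55 + 1.21x → x* = 47.9765.
The Pigouvian subsidy equals MEB at x*: 12.33 + 0.28×47.9765 = 25.7634.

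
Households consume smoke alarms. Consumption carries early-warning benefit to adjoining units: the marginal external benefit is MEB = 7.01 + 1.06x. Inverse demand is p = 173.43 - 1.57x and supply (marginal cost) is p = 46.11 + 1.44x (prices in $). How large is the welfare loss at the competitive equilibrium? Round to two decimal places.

Market equilibrium (private): 46.11 + 1.44x = 173.43 - 1.57x → x_m = 42.2990.
Social marginal benefit = demand + MEB = 180.44 - 0.51x.
Set SMB = MC: 180.44 - 0.51x = 46.11 + 1.44x → x* = 68.8872.
Height of the DWL triangle at x_m is SMB(x_m) − MC(x_m) = MEB(x_m) = 51.8469.
DWL = ½ × 26.5882 × 51.8469 = 689.2579.

DWL = $689.26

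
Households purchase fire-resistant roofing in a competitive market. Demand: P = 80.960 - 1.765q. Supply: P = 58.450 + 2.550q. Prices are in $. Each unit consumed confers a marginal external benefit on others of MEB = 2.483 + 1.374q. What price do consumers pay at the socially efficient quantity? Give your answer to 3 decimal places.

P = $65.961

Social marginal benefit = demand + MEB = 83.443 - 0.391q.
Set SMB = MC: 83.443 - 0.391q = 58.450 + 2.550q → q* = 8.4981.
Consumer price on the demand curve at q*: 80.960 − 1.765×8.4981 = 65.9609.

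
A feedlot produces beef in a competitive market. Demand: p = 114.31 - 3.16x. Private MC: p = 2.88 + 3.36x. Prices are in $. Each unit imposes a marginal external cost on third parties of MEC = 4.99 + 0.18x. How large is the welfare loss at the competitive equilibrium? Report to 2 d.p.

DWL = $4.86

Market equilibrium (private): 2.88 + 3.36x = 114.31 - 3.16x → x_m = 17.0905.
Social marginal cost = private MC + MEC = 7.87 + 3.54x.
Set SMC = demand: 7.87 + 3.54x = 114.31 - 3.16x → x* = 15.8866.
Height of the DWL triangle at x_m is SMC(x_m) − demand(x_m) = MEC(x_m) = 8.0663.
DWL = ½ × 1.2039 × 8.0663 = 4.8555.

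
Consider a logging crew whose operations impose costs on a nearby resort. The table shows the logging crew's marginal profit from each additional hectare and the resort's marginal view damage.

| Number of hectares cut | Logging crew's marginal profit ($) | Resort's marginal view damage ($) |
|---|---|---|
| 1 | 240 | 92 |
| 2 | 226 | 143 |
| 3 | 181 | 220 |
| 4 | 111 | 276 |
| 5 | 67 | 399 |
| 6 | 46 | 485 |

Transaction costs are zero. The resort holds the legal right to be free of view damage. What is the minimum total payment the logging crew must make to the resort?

$235

Efficient level: marginal profit ≥ marginal view damage through level 2, so k* = 2.
With the resort holding the right, the logging crew must at least compensate total damage at k*: 92 + 143 = 235.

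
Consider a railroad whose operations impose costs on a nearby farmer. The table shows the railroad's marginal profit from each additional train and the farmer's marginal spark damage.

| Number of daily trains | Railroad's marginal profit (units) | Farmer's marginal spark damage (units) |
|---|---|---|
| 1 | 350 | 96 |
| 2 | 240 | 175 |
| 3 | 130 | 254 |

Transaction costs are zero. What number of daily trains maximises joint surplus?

2

Bargaining reaches the level where marginal profit last exceeds marginal spark damage.
That holds through level 2 (240 ≥ 175) but not at 3 (130 < 254).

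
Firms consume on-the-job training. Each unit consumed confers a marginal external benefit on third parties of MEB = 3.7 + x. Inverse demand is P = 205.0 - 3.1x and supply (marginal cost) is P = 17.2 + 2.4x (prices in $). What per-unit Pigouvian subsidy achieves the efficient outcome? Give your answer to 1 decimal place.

subsidy = $46.3 per unit

Social marginal benefit = demand + MEB = 208.7 - 2.1x.
Set SMB = MC: 208.7 - 2.1x = 17.2 + 2.4x → x* = 42.5556.
The Pigouvian subsidy equals MEB at x*: 3.7 + 1.0×42.5556 = 46.2556.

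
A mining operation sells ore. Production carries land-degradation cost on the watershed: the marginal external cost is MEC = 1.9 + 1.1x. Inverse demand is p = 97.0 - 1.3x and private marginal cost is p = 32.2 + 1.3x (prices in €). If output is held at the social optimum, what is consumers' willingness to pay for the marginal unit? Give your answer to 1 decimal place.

Social marginal cost = private MC + MEC = 34.1 + 2.4x.
Set SMC = demand: 34.1 + 2.4x = 97.0 - 1.3x → x* = 17.0000.
Consumer price on the demand curve at x*: 97.0 − 1.3×17.0000 = 74.9000.

P = €74.9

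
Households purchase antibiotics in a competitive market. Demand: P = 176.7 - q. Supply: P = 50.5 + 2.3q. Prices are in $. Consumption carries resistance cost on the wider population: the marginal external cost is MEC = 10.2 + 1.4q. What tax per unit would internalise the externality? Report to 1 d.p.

tax = $44.8 per unit

Social marginal benefit = demand − MEC = 166.5 - 2.4q.
Set SMB = MC: 166.5 - 2.4q = 50.5 + 2.3q → q* = 24.6809.
The Pigouvian tax equals MEC at q*: 10.2 + 1.4×24.6809 = 44.7533.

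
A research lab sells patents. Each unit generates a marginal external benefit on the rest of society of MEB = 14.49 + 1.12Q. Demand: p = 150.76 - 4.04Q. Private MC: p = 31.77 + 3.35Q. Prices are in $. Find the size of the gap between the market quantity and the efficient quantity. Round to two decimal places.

Market equilibrium (private): 31.77 + 3.35Q = 150.76 - 4.04Q → Q_m = 16.1015.
Social marginal cost = private MC − MEB = 17.28 + 2.23Q.
Set SMC = demand: 17.28 + 2.23Q = 150.76 - 4.04Q → Q* = 21.2887.
Gap = |16.1015 − 21.2887| = 5.1872.

5.19 units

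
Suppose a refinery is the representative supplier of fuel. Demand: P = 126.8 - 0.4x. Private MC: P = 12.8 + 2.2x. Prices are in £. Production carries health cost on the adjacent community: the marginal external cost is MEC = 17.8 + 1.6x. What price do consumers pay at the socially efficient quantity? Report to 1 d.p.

P = £117.6

Social marginal cost = private MC + MEC = 30.6 + 3.8x.
Set SMC = demand: 30.6 + 3.8x = 126.8 - 0.4x → x* = 22.9048.
Consumer price on the demand curve at x*: 126.8 − 0.4×22.9048 = 117.6381.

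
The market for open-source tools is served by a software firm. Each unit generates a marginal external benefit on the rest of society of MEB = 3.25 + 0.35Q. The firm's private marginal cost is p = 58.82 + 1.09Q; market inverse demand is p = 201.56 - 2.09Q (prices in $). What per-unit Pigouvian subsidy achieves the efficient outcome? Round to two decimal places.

Social marginal cost = private MC − MEB = 55.57 + 0.74Q.
Set SMC = demand: 55.57 + 0.74Q = 201.56 - 2.09Q → Q* = 51.5866.
The Pigouvian subsidy equals MEB at Q*: 3.25 + 0.35×51.5866 = 21.3053.

subsidy = $21.31 per unit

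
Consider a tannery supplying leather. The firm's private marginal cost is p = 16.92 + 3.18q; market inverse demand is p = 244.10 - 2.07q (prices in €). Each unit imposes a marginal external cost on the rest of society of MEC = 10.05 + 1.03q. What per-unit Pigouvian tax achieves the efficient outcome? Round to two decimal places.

tax = €45.66 per unit

Social marginal cost = private MC + MEC = 26.97 + 4.21q.
Set SMC = demand: 26.97 + 4.21q = 244.10 - 2.07q → q* = 34.5748.
The Pigouvian tax equals MEC at q*: 10.05 + 1.03×34.5748 = 45.6620.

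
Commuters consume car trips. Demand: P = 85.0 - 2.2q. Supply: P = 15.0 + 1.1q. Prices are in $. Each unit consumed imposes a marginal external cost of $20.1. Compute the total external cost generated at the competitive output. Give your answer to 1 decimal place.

$426.4

Market equilibrium (private): 15.0 + 1.1q = 85.0 - 2.2q → q_m = 21.2121.
Total external cost = MEC × q_m = 20.1 × 21.2121 = 426.3632.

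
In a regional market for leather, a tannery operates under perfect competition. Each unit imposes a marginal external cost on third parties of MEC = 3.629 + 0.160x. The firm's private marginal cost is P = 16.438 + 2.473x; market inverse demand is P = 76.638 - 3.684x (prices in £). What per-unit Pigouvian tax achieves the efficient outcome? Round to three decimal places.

tax = £5.062 per unit

Social marginal cost = private MC + MEC = 20.067 + 2.633x.
Set SMC = demand: 20.067 + 2.633x = 76.638 - 3.684x → x* = 8.9554.
The Pigouvian tax equals MEC at x*: 3.629 + 0.160×8.9554 = 5.0619.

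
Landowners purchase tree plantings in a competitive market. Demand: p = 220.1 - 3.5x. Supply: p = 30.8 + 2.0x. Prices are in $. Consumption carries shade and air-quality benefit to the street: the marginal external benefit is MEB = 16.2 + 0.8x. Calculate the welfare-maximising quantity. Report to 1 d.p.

x* = 43.7

Social marginal benefit = demand + MEB = 236.3 - 2.7x.
Set SMB = MC: 236.3 - 2.7x = 30.8 + 2.0x → x* = 43.7234.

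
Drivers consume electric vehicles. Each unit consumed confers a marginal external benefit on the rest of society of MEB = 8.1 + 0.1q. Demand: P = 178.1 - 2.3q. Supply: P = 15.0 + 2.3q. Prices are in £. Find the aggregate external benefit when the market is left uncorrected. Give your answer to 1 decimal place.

£350.1

Market equilibrium (private): 15.0 + 2.3q = 178.1 - 2.3q → q_m = 35.4565.
Total external benefit = ∫₀^{q_m} (8.1 + 0.1q) dq = 8.1×35.4565 + ½×0.1×35.4565² = 350.0558.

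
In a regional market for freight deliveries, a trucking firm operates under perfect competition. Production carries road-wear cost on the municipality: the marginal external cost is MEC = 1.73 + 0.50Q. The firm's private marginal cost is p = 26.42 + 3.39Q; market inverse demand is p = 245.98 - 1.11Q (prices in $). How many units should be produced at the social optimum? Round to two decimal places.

Q* = 43.57

Social marginal cost = private MC + MEC = 28.15 + 3.89Q.
Set SMC = demand: 28.15 + 3.89Q = 245.98 - 1.11Q → Q* = 43.5660.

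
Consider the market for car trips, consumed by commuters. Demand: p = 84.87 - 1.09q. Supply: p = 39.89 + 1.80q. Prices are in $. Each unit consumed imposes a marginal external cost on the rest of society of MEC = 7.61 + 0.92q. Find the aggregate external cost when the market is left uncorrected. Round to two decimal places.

Market equilibrium (private): 39.89 + 1.80q = 84.87 - 1.09q → q_m = 15.5640.
Total external cost = ∫₀^{q_m} (7.61 + 0.92q) dq = 7.61×15.5640 + ½×0.92×15.5640² = 229.8716.

$229.87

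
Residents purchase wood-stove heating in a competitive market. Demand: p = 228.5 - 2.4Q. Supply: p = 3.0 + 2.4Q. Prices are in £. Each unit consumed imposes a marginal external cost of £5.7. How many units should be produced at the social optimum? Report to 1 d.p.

Social marginal benefit = demand − MEC = 222.8 - 2.4Q.
Set SMB = MC: 222.8 - 2.4Q = 3.0 + 2.4Q → Q* = 45.7917.

Q* = 45.8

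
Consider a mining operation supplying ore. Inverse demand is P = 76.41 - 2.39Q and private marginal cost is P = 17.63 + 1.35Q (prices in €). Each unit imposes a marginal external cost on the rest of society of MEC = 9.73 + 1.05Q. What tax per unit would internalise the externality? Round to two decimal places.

Social marginal cost = private MC + MEC = 27.36 + 2.40Q.
Set SMC = demand: 27.36 + 2.40Q = 76.41 - 2.39Q → Q* = 10.2401.
The Pigouvian tax equals MEC at Q*: 9.73 + 1.05×10.2401 = 20.4821.

tax = €20.48 per unit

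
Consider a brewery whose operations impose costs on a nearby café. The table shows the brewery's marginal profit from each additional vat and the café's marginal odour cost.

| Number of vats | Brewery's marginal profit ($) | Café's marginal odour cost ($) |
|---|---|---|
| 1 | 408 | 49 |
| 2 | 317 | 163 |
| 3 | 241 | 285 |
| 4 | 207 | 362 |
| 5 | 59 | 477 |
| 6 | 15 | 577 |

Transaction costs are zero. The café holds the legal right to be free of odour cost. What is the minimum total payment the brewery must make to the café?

Efficient level: marginal profit ≥ marginal odour cost through level 2, so k* = 2.
With the café holding the right, the brewery must at least compensate total damage at k*: 49 + 163 = 212.

$212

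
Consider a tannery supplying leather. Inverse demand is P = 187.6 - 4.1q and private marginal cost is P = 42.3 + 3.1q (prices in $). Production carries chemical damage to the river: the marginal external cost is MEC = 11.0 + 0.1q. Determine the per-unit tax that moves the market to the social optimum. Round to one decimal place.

tax = $12.8 per unit

Social marginal cost = private MC + MEC = 53.3 + 3.2q.
Set SMC = demand: 53.3 + 3.2q = 187.6 - 4.1q → q* = 18.3973.
The Pigouvian tax equals MEC at q*: 11.0 + 0.1×18.3973 = 12.8397.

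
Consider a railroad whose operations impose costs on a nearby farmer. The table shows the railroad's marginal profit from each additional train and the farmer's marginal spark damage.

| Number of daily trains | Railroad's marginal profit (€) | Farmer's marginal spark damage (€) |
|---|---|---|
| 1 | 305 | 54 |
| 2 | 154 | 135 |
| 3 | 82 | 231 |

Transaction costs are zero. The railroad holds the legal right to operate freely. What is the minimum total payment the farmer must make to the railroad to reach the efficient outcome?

€82

Left alone the railroad would choose level 3 (marginal profit stays positive).
Efficient level: k* = 2 (marginal profit ≥ marginal spark damage through 2).
The farmer must at least cover the railroad's forgone profit from cutting 3→2: 82 = 82.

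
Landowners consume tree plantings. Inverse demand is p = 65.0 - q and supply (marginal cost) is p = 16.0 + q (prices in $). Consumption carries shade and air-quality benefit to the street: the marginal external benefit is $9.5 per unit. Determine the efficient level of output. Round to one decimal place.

q* = 29.3

Social marginal benefit = demand + MEB = 74.5 - q.
Set SMB = MC: 74.5 - q = 16.0 + q → q* = 29.2500.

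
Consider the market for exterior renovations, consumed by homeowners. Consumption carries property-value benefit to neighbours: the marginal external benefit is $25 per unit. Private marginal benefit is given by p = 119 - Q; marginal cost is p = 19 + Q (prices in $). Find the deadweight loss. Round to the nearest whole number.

DWL = $156

Market equilibrium (private): 19 + Q = 119 - Q → Q_m = 50.0000.
Social marginal benefit = demand + MEB = 144 - Q.
Set SMB = MC: 144 - Q = 19 + Q → Q* = 62.5000.
Between Q* and Q_m the wedge SMB − MC runs linearly from 0 to MEB(Q_m), so the loss is a triangle.
DWL = ½ × 12.5000 × 25.0000 = 156.2500.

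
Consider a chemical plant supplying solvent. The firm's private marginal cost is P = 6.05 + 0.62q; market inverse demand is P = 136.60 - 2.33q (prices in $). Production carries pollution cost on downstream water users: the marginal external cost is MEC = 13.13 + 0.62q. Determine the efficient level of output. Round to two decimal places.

Social marginal cost = private MC + MEC = 19.18 + 1.24q.
Set SMC = demand: 19.18 + 1.24q = 136.60 - 2.33q → q* = 32.8908.

q* = 32.89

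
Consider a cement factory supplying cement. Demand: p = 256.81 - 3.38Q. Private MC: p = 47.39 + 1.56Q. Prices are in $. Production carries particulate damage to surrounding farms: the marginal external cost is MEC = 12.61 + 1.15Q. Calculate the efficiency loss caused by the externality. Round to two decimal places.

DWL = $309.13

Market equilibrium (private): 47.39 + 1.56Q = 256.81 - 3.38Q → Q_m = 42.3927.
Social marginal cost = private MC + MEC = 60.00 + 2.71Q.
Set SMC = demand: 60.00 + 2.71Q = 256.81 - 3.38Q → Q* = 32.3169.
Between Q* and Q_m the wedge SMC − demand runs linearly from 0 to MEC(Q_m), so the loss is a triangle.
DWL = ½ × 10.0758 × 61.3616 = 309.1336.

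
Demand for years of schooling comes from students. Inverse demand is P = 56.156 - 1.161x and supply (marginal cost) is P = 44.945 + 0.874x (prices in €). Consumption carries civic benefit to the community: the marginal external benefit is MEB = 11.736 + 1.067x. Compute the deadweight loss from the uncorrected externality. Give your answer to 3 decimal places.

Market equilibrium (private): 44.945 + 0.874x = 56.156 - 1.161x → x_m = 5.5091.
Social marginal benefit = demand + MEB = 67.892 - 0.094x.
Set SMB = MC: 67.892 - 0.094x = 44.945 + 0.874x → x* = 23.7056.
The loss is the area between SMB and MC from x* to x_m; with linear curves that's a triangle of height MEB(x_m).
DWL = ½ × 18.1965 × 17.6142 = 160.2584.

DWL = €160.258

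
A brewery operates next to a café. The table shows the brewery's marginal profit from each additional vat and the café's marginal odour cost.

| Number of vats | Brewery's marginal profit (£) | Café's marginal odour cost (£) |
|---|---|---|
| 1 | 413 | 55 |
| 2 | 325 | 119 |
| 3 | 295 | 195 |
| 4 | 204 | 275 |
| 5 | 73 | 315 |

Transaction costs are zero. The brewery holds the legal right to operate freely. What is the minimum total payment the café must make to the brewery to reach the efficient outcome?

£277

Left alone the brewery would choose level 5 (marginal profit stays positive).
Efficient level: k* = 3 (marginal profit ≥ marginal odour cost through 3).
The café must at least cover the brewery's forgone profit from cutting 5→3: 204 + 73 = 277.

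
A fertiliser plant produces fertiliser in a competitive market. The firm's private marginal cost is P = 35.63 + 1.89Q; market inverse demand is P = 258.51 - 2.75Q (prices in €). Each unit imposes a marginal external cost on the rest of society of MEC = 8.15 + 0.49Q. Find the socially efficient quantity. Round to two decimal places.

Social marginal cost = private MC + MEC = 43.78 + 2.38Q.
Set SMC = demand: 43.78 + 2.38Q = 258.51 - 2.75Q → Q* = 41.8577.

Q* = 41.86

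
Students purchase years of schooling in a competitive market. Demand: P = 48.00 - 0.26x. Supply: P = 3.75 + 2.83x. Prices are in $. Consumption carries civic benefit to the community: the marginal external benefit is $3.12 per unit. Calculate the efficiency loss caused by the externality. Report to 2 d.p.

DWL = $1.58

Market equilibrium (private): 3.75 + 2.83x = 48.00 - 0.26x → x_m = 14.3204.
Social marginal benefit = demand + MEB = 51.12 - 0.26x.
Set SMB = MC: 51.12 - 0.26x = 3.75 + 2.83x → x* = 15.3301.
The loss is the area between SMB and MC from x* to x_m; with linear curves that's a triangle of height MEB(x_m).
DWL = ½ × 1.0097 × 3.1200 = 1.5751.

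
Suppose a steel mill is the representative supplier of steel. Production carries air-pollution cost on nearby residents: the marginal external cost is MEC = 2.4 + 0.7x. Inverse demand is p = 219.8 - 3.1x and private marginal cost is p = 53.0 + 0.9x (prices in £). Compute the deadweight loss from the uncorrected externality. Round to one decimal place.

DWL = £106.2

Market equilibrium (private): 53.0 + 0.9x = 219.8 - 3.1x → x_m = 41.7000.
Social marginal cost = private MC + MEC = 55.4 + 1.6x.
Set SMC = demand: 55.4 + 1.6x = 219.8 - 3.1x → x* = 34.9787.
Height of the DWL triangle at x_m is SMC(x_m) − demand(x_m) = MEC(x_m) = 31.5900.
DWL = ½ × 6.7213 × 31.5900 = 106.1629.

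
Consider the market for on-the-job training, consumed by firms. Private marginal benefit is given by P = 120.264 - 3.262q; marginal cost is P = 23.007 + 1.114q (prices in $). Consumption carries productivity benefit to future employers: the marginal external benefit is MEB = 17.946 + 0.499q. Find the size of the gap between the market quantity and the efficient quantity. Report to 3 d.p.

7.489 units

Market equilibrium (private): 23.007 + 1.114q = 120.264 - 3.262q → q_m = 22.2251.
Social marginal benefit = demand + MEB = 138.210 - 2.763q.
Set SMB = MC: 138.210 - 2.763q = 23.007 + 1.114q → q* = 29.7145.
Gap = |22.2251 − 29.7145| = 7.4894.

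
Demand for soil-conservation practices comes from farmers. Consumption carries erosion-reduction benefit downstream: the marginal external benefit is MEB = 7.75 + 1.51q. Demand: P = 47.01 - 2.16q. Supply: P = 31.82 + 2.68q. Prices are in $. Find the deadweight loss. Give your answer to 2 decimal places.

DWL = $23.42

Market equilibrium (private): 31.82 + 2.68q = 47.01 - 2.16q → q_m = 3.1384.
Social marginal benefit = demand + MEB = 54.76 - 0.65q.
Set SMB = MC: 54.76 - 0.65q = 31.82 + 2.68q → q* = 6.8889.
Height of the DWL triangle at q_m is SMB(q_m) − MC(q_m) = MEB(q_m) = 12.4890.
DWL = ½ × 3.7505 × 12.4890 = 23.4200.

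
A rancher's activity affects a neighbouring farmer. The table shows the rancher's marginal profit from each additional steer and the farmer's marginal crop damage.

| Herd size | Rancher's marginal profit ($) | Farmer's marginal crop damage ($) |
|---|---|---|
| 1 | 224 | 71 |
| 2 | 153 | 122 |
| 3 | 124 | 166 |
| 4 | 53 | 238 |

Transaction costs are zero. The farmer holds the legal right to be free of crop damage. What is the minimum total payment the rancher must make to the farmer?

Efficient level: marginal profit ≥ marginal crop damage through level 2, so k* = 2.
With the farmer holding the right, the rancher must at least compensate total damage at k*: 71 + 122 = 193.

$193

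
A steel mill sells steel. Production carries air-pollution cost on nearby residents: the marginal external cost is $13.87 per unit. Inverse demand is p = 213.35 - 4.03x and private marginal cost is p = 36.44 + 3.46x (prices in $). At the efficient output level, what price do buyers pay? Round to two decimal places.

P = $125.63

Social marginal cost = private MC + MEC = 50.31 + 3.46x.
Set SMC = demand: 50.31 + 3.46x = 213.35 - 4.03x → x* = 21.7677.
Consumer price on the demand curve at x*: 213.35 − 4.03×21.7677 = 125.6262.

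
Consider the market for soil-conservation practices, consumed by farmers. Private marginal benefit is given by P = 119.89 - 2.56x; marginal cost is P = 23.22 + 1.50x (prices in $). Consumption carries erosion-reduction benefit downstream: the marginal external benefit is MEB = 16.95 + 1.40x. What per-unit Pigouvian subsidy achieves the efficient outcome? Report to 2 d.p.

subsidy = $76.75 per unit

Social marginal benefit = demand + MEB = 136.84 - 1.16x.
Set SMB = MC: 136.84 - 1.16x = 23.22 + 1.50x → x* = 42.7143.
The Pigouvian subsidy equals MEB at x*: 16.95 + 1.40×42.7143 = 76.7500.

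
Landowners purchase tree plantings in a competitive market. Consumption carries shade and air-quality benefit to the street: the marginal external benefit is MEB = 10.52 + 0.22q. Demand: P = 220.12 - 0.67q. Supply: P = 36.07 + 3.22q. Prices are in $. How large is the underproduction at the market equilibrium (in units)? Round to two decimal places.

Market equilibrium (private): 36.07 + 3.22q = 220.12 - 0.67q → q_m = 47.3136.
Social marginal benefit = demand + MEB = 230.64 - 0.45q.
Set SMB = MC: 230.64 - 0.45q = 36.07 + 3.22q → q* = 53.0163.
Gap = |47.3136 − 53.0163| = 5.7027.

5.70 units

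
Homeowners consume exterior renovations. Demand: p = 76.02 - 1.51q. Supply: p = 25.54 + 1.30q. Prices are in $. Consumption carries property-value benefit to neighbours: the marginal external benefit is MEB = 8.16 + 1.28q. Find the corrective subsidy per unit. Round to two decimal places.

subsidy = $57.22 per unit

Social marginal benefit = demand + MEB = 84.18 - 0.23q.
Set SMB = MC: 84.18 - 0.23q = 25.54 + 1.30q → q* = 38.3268.
The Pigouvian subsidy equals MEB at q*: 8.16 + 1.28×38.3268 = 57.2183.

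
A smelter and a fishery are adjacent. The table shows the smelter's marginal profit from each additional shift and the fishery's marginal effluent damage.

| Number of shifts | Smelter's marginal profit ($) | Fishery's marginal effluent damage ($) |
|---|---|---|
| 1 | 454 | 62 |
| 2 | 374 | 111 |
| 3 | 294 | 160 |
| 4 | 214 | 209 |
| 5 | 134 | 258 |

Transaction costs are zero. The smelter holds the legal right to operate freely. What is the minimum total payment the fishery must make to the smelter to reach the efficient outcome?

$134

Left alone the smelter would choose level 5 (marginal profit stays positive).
Efficient level: k* = 4 (marginal profit ≥ marginal effluent damage through 4).
The fishery must at least cover the smelter's forgone profit from cutting 5→4: 134 = 134.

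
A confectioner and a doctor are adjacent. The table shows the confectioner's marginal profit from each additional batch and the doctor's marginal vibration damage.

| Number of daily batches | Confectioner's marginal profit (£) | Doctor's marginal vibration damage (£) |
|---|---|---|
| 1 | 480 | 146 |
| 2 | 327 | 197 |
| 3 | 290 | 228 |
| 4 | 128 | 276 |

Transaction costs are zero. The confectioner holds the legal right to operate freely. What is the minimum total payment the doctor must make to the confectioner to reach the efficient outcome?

Left alone the confectioner would choose level 4 (marginal profit stays positive).
Efficient level: k* = 3 (marginal profit ≥ marginal vibration damage through 3).
The doctor must at least cover the confectioner's forgone profit from cutting 4→3: 128 = 128.

£128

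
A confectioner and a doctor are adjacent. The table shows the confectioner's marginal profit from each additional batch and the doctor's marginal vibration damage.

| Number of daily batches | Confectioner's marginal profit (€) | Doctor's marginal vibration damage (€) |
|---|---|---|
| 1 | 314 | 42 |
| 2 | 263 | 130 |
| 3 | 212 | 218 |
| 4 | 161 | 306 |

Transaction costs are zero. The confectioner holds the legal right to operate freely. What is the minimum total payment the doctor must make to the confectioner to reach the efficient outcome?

Left alone the confectioner would choose level 4 (marginal profit stays positive).
Efficient level: k* = 2 (marginal profit ≥ marginal vibration damage through 2).
The doctor must at least cover the confectioner's forgone profit from cutting 4→2: 212 + 161 = 373.

€373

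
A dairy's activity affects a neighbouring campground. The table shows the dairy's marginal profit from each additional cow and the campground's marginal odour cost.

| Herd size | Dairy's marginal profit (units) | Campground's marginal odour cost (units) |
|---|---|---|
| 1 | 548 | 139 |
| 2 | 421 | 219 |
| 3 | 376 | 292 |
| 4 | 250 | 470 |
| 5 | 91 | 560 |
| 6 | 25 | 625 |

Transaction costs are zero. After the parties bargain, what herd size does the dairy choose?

Bargaining reaches the level where marginal profit last exceeds marginal odour cost.
That holds through level 3 (376 ≥ 292) but not at 4 (250 < 470).

3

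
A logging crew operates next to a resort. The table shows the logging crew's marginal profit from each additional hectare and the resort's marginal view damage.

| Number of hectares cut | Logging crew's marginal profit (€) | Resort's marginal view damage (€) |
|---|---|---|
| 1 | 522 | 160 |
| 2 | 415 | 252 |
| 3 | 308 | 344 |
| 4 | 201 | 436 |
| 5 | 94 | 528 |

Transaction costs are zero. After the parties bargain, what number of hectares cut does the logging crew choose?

Bargaining reaches the level where marginal profit last exceeds marginal view damage.
That holds through level 2 (415 ≥ 252) but not at 3 (308 < 344).

2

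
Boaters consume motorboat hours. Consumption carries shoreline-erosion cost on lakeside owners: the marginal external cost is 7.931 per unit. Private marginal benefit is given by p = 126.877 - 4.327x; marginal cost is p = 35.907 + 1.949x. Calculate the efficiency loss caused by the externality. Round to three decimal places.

Market equilibrium (private): 35.907 + 1.949x = 126.877 - 4.327x → x_m = 14.4949.
Social marginal benefit = demand − MEC = 118.946 - 4.327x.
Set SMB = MC: 118.946 - 4.327x = 35.907 + 1.949x → x* = 13.2312.
The welfare-loss triangle has base |x_m − x*| and height MEC(x_m) (the vertical gap between SMB and MC is zero at x* and MEC at x_m).
DWL = ½ × 1.2637 × 7.9310 = 5.0112.

DWL = 5.011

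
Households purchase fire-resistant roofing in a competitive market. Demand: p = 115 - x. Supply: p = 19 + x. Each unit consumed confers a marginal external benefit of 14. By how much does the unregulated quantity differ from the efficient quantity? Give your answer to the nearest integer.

7 units

Market equilibrium (private): 19 + x = 115 - x → x_m = 48.0000.
Social marginal benefit = demand + MEB = 129 - x.
Set SMB = MC: 129 - x = 19 + x → x* = 55.0000.
Gap = |48.0000 − 55.0000| = 7.0000.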